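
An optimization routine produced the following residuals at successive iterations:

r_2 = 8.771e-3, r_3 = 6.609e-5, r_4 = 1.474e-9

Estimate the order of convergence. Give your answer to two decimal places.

p ≈ ln(r_4/r_3) / ln(r_3/r_2)
  = ln(1.474e-9/6.609e-5) / ln(6.609e-5/8.771e-3)
  = ln(2.23029e-05) / ln(0.00753506)
  = -10.71079 / -4.88819 ≈ 2.19116

2.19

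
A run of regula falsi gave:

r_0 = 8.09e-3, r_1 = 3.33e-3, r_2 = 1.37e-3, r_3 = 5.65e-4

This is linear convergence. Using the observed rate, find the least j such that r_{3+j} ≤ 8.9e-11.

18

Rate ρ ≈ r_3/r_2 = 5.65e-4/1.37e-3 = 0.4124.
After j more steps, r_{3+j} ≈ 5.65e-4·ρ^j; need ρ^j ≤ 8.9e-11/5.65e-4 = 1.57522e-07.
j ≥ ln(1.57522e-07)/ln(0.4124) = -15.6637/-0.88576 = 17.684.
So 18 more iterations are needed.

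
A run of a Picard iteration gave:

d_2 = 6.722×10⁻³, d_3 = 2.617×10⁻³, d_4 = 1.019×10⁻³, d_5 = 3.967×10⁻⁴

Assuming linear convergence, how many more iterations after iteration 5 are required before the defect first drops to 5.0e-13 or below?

Rate ρ ≈ d_5/d_4 = 3.967×10⁻⁴/1.019×10⁻³ = 0.3893.
After j more steps, d_{5+j} ≈ 3.967×10⁻⁴·ρ^j; need ρ^j ≤ 5.0e-13/3.967×10⁻⁴ = 1.2604e-09.
j ≥ ln(1.2604e-09)/ln(0.3893) = -20.4918/-0.94341 = 21.721.
So 22 more iterations are needed.

22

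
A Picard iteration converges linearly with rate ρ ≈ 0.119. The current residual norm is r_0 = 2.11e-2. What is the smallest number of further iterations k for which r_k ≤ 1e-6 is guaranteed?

5

After k steps, r_k ≈ 2.11e-2·0.119^k.
Need 0.119^k ≤ 1e-6/2.11e-2 = 4.73934e-05.
k ≥ ln(4.73934e-05)/ln(0.119) = -9.9570/-2.12863 = 4.678.
Smallest integer k = 5.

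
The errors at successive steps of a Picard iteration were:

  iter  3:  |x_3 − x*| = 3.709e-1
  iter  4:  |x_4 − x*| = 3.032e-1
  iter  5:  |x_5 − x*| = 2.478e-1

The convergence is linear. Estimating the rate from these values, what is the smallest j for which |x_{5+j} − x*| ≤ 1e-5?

51

Rate ρ ≈ |x_5 − x*|/|x_4 − x*| = 2.478e-1/3.032e-1 = 0.8173.
After j more steps, |x_{5+j} − x*| ≈ 2.478e-1·ρ^j; need ρ^j ≤ 1e-5/2.478e-1 = 4.03551e-05.
j ≥ ln(4.03551e-05)/ln(0.8173) = -10.1178/-0.20175 = 50.150.
So 51 more iterations are needed.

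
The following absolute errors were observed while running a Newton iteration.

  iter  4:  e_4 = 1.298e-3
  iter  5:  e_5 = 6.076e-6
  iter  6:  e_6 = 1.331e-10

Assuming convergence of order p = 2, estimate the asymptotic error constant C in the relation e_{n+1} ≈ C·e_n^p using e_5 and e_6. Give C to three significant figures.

3.61

C ≈ e_6 / e_5^2
  = 1.331e-10 / (6.076e-6)^2
  = 1.331e-10 / 3.69178e-11 ≈ 3.6053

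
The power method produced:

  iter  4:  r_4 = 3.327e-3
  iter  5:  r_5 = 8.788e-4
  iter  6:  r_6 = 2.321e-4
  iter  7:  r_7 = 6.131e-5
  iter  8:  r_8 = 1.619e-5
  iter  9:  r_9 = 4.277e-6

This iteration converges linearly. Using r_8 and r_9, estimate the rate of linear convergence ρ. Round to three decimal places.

ρ ≈ r_9/r_8 = 4.277e-6/1.619e-5 = 0.26418

0.264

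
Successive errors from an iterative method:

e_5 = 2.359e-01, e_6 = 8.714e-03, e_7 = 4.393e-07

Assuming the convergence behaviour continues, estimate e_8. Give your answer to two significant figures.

5.6e-20

First estimate the order: p ≈ ln(e_7/e_6) / ln(e_6/e_5) = ln(4.393e-07/8.714e-03)/ln(8.714e-03/2.359e-01) = ln(5.04131e-05)/ln(0.0369394) ≈ 2.9999.
Then e_8 ≈ e_7·(e_7/e_6)^p = 4.393e-07·(5.04131e-05)^2.9999 = 4.393e-07·1.28251e-13 ≈ 5.634e-20.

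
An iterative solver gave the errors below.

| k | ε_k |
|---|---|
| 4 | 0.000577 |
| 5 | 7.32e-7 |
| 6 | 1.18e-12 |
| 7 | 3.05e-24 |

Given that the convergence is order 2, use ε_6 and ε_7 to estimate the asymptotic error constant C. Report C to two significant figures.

C ≈ ε_7 / ε_6^2
  = 3.05e-24 / (1.18e-12)^2
  = 3.05e-24 / 1.3924e-24 ≈ 2.1905

2.2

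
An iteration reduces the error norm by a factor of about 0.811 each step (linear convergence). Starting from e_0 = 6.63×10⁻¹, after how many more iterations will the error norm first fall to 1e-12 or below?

After k steps, e_k ≈ 6.63×10⁻¹·0.811^k.
Need 0.811^k ≤ 1e-12/6.63×10⁻¹ = 1.5083e-12.
k ≥ ln(1.5083e-12)/ln(0.811) = -27.2200/-0.20949 = 129.935.
Smallest integer k = 130.

130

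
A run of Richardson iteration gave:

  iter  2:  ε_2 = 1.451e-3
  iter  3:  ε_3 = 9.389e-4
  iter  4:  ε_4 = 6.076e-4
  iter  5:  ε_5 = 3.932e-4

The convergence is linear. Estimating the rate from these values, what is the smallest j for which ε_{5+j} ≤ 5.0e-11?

37

Rate ρ ≈ ε_5/ε_4 = 3.932e-4/6.076e-4 = 0.6471.
After j more steps, ε_{5+j} ≈ 3.932e-4·ρ^j; need ρ^j ≤ 5.0e-11/3.932e-4 = 1.27162e-07.
j ≥ ln(1.27162e-07)/ln(0.6471) = -15.8778/-0.43525 = 36.480.
So 37 more iterations are needed.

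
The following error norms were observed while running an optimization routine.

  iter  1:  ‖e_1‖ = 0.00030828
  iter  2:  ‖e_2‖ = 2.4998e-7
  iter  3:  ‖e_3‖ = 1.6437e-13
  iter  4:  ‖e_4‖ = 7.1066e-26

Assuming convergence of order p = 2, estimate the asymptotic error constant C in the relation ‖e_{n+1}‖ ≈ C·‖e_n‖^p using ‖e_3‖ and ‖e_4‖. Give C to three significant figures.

2.63

C ≈ ‖e_4‖ / ‖e_3‖^2
  = 7.1066e-26 / (1.6437e-13)^2
  = 7.1066e-26 / 2.70175e-26 ≈ 2.6304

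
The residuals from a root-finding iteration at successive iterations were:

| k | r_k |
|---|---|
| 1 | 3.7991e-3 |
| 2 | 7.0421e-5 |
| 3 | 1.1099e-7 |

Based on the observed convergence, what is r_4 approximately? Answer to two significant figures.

3.2e-12

First estimate the order: p ≈ ln(r_3/r_2) / ln(r_2/r_1) = ln(1.1099e-7/7.0421e-5)/ln(7.0421e-5/3.7991e-3) = ln(0.00157609)/ln(0.0185362) ≈ 1.6180.
Then r_4 ≈ r_3·(r_3/r_2)^p = 1.1099e-7·(0.00157609)^1.6180 = 1.1099e-7·2.92204e-05 ≈ 3.243e-12.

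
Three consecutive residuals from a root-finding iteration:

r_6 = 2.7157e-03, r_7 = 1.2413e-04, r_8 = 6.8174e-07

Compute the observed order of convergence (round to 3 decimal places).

1.687

p ≈ ln(r_8/r_7) / ln(r_7/r_6)
  = ln(6.8174e-07/1.2413e-04) / ln(1.2413e-04/2.7157e-03)
  = ln(0.00549215) / ln(0.0457083)
  = -5.204435 / -3.085475 ≈ 1.686753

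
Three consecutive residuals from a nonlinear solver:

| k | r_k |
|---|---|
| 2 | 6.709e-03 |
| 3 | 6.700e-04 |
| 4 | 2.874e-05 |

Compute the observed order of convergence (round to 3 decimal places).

1.367

p ≈ ln(r_4/r_3) / ln(r_3/r_2)
  = ln(2.874e-05/6.700e-04) / ln(6.700e-04/6.709e-03)
  = ln(0.0428955) / ln(0.0998659)
  = -3.148988 / -2.303927 ≈ 1.366792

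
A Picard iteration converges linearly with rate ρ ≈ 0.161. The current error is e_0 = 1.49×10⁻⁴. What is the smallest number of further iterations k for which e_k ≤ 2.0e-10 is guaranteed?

8

After k steps, e_k ≈ 1.49×10⁻⁴·0.161^k.
Need 0.161^k ≤ 2.0e-10/1.49×10⁻⁴ = 1.34228e-06.
k ≥ ln(1.34228e-06)/ln(0.161) = -13.5211/-1.82635 = 7.403.
Smallest integer k = 8.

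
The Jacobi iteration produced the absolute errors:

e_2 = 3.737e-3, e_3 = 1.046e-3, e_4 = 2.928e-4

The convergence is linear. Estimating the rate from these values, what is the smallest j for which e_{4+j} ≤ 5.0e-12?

15

Rate ρ ≈ e_4/e_3 = 2.928e-4/1.046e-3 = 0.2799.
After j more steps, e_{4+j} ≈ 2.928e-4·ρ^j; need ρ^j ≤ 5.0e-12/2.928e-4 = 1.70765e-08.
j ≥ ln(1.70765e-08)/ln(0.2799) = -17.8856/-1.27332 = 14.046.
So 15 more iterations are needed.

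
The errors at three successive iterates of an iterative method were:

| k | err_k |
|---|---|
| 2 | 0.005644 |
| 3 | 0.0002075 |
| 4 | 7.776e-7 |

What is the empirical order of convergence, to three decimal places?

p ≈ ln(err_4/err_3) / ln(err_3/err_2)
  = ln(7.776e-7/0.0002075) / ln(0.0002075/0.005644)
  = ln(0.00374747) / ln(0.0367647)
  = -5.586674 / -3.303217 ≈ 1.691283

1.691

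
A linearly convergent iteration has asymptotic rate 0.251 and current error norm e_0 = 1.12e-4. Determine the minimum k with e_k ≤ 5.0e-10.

After k steps, e_k ≈ 1.12e-4·0.251^k.
Need 0.251^k ≤ 5.0e-10/1.12e-4 = 4.46429e-06.
k ≥ ln(4.46429e-06)/ln(0.251) = -12.3194/-1.38230 = 8.912.
Smallest integer k = 9.

9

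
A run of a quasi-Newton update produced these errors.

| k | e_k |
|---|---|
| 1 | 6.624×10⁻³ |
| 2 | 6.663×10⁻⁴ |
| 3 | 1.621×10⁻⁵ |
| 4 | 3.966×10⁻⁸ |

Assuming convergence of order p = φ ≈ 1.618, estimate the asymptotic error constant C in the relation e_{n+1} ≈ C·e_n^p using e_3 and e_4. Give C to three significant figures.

2.23

C ≈ e_4 / e_3^1.618
  = 3.966×10⁻⁸ / (1.621×10⁻⁵)^1.618
  = 3.966×10⁻⁸ / 1.77594e-08 ≈ 2.2332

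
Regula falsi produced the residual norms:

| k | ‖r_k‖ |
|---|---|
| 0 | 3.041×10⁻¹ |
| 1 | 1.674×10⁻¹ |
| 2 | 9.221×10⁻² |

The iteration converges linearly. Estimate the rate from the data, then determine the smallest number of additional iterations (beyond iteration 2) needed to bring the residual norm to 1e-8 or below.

27

Rate ρ ≈ ‖r_2‖/‖r_1‖ = 9.221×10⁻²/1.674×10⁻¹ = 0.5508.
After j more steps, ‖r_{2+j}‖ ≈ 9.221×10⁻²·ρ^j; need ρ^j ≤ 1e-8/9.221×10⁻² = 1.08448e-07.
j ≥ ln(1.08448e-07)/ln(0.5508) = -16.0370/-0.59638 = 26.891.
So 27 more iterations are needed.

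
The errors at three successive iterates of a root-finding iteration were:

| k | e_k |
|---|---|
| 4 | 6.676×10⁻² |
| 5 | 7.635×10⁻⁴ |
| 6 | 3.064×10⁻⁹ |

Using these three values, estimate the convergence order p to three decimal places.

2.779

p ≈ ln(e_6/e_5) / ln(e_5/e_4)
  = ln(3.064×10⁻⁹/7.635×10⁻⁴) / ln(7.635×10⁻⁴/6.676×10⁻²)
  = ln(4.0131e-06) / ln(0.0114365)
  = -12.425947 / -4.470945 ≈ 2.779266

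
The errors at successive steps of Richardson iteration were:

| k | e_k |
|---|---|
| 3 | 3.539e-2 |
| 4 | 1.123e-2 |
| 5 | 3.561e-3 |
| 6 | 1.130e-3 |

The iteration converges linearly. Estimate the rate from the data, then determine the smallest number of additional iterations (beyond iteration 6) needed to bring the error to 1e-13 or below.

Rate ρ ≈ e_6/e_5 = 1.130e-3/3.561e-3 = 0.3173.
After j more steps, e_{6+j} ≈ 1.130e-3·ρ^j; need ρ^j ≤ 1e-13/1.130e-3 = 8.84956e-11.
j ≥ ln(8.84956e-11)/ln(0.3173) = -23.1481/-1.14791 = 20.165.
So 21 more iterations are needed.

21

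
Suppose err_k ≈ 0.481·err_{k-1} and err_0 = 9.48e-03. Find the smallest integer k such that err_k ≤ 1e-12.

After k steps, err_k ≈ 9.48e-03·0.481^k.
Need 0.481^k ≤ 1e-12/9.48e-03 = 1.05485e-10.
k ≥ ln(1.05485e-10)/ln(0.481) = -22.9725/-0.73189 = 31.388.
Smallest integer k = 32.

32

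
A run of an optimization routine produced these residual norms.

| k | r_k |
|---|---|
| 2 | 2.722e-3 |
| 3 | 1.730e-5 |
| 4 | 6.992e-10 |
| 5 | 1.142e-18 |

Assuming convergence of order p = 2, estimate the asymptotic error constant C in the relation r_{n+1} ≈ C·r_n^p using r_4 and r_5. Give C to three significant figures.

2.34

C ≈ r_5 / r_4^2
  = 1.142e-18 / (6.992e-10)^2
  = 1.142e-18 / 4.88881e-19 ≈ 2.3359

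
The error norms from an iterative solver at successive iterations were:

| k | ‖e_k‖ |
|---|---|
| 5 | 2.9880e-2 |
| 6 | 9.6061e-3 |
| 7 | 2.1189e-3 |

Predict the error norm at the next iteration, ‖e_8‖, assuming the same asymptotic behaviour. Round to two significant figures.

First estimate the order: p ≈ ln(‖e_7‖/‖e_6‖) / ln(‖e_6‖/‖e_5‖) = ln(2.1189e-3/9.6061e-3)/ln(9.6061e-3/2.9880e-2) = ln(0.220579)/ln(0.321489) ≈ 1.3320.
Then ‖e_8‖ ≈ ‖e_7‖·(‖e_7‖/‖e_6‖)^p = 2.1189e-3·(0.220579)^1.3320 = 2.1189e-3·0.133545 ≈ 0.000283.

2.8e-4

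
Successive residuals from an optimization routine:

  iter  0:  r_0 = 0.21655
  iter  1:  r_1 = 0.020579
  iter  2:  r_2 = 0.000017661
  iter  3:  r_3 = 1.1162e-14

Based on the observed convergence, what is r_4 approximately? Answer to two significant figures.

2.8e-42

First estimate the order: p ≈ ln(r_3/r_2) / ln(r_2/r_1) = ln(1.1162e-14/0.000017661)/ln(0.000017661/0.020579) = ln(6.32014e-10)/ln(0.000858205) ≈ 3.0000.
Then r_4 ≈ r_3·(r_3/r_2)^p = 1.1162e-14·(6.32014e-10)^3.0000 = 1.1162e-14·2.52453e-28 ≈ 2.818e-42.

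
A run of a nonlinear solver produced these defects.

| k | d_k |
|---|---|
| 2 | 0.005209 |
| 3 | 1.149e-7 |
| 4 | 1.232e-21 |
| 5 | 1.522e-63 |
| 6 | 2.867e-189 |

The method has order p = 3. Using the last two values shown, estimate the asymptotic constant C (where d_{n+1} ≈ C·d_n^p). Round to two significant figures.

0.81

C ≈ d_6 / d_5^3
  = 2.867e-189 / (1.522e-63)^3
  = 2.867e-189 / 3.52569e-189 ≈ 0.81317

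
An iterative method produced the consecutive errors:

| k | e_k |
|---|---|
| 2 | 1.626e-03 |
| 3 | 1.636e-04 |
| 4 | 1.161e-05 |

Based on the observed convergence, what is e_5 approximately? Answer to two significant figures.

5.5e-7

First estimate the order: p ≈ ln(e_4/e_3) / ln(e_3/e_2) = ln(1.161e-05/1.636e-04)/ln(1.636e-04/1.626e-03) = ln(0.0709658)/ln(0.100615) ≈ 1.1520.
Then e_5 ≈ e_4·(e_4/e_3)^p = 1.161e-05·(0.0709658)^1.1520 = 1.161e-05·0.0474688 ≈ 5.511e-07.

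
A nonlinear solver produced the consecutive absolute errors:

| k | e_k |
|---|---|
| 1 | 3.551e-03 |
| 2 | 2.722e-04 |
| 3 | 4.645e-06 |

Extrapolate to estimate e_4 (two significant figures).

First estimate the order: p ≈ ln(e_3/e_2) / ln(e_2/e_1) = ln(4.645e-06/2.722e-04)/ln(2.722e-04/3.551e-03) = ln(0.0170647)/ln(0.0766545) ≈ 1.5849.
Then e_4 ≈ e_3·(e_3/e_2)^p = 4.645e-06·(0.0170647)^1.5849 = 4.645e-06·0.0015778 ≈ 7.329e-09.

7.3e-9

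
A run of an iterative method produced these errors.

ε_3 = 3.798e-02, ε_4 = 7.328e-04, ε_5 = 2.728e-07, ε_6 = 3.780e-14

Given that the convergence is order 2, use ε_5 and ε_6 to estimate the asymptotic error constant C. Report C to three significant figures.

0.508

C ≈ ε_6 / ε_5^2
  = 3.780e-14 / (2.728e-07)^2
  = 3.780e-14 / 7.44198e-14 ≈ 0.50793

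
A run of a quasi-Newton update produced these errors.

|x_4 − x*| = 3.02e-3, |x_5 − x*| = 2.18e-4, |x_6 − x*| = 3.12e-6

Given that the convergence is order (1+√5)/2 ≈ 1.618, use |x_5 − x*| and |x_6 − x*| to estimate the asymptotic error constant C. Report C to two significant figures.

2.6

C ≈ |x_6 − x*| / |x_5 − x*|^1.618
  = 3.12e-6 / (2.18e-4)^1.618
  = 3.12e-6 / 1.19021e-06 ≈ 2.6214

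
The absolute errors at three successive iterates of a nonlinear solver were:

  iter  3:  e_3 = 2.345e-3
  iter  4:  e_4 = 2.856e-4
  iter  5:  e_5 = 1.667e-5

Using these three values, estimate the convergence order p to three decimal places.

1.349

p ≈ ln(e_5/e_4) / ln(e_4/e_3)
  = ln(1.667e-5/2.856e-4) / ln(2.856e-4/2.345e-3)
  = ln(0.0583683) / ln(0.121791)
  = -2.840982 / -2.105449 ≈ 1.349347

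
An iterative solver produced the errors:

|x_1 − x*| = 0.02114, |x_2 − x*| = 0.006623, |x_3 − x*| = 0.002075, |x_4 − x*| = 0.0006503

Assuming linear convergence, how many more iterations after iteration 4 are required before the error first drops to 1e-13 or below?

Rate ρ ≈ |x_4 − x*|/|x_3 − x*| = 0.0006503/0.002075 = 0.3134.
After j more steps, |x_{4+j} − x*| ≈ 0.0006503·ρ^j; need ρ^j ≤ 1e-13/0.0006503 = 1.53775e-10.
j ≥ ln(1.53775e-10)/ln(0.3134) = -22.5955/-1.16027 = 19.474.
So 20 more iterations are needed.

20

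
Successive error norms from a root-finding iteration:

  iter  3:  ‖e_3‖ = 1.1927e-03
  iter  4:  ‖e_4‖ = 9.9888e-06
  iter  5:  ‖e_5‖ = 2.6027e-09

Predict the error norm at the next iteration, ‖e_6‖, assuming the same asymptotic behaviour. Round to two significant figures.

First estimate the order: p ≈ ln(‖e_5‖/‖e_4‖) / ln(‖e_4‖/‖e_3‖) = ln(2.6027e-09/9.9888e-06)/ln(9.9888e-06/1.1927e-03) = ln(0.000260562)/ln(0.00837495) ≈ 1.7256.
Then ‖e_6‖ ≈ ‖e_5‖·(‖e_5‖/‖e_4‖)^p = 2.6027e-09·(0.000260562)^1.7256 = 2.6027e-09·6.53576e-07 ≈ 1.701e-15.

1.7e-15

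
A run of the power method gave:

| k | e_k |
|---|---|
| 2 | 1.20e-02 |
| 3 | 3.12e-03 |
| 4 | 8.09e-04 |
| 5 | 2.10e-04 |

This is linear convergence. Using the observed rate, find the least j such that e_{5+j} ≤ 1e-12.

Rate ρ ≈ e_5/e_4 = 2.10e-04/8.09e-04 = 0.2596.
After j more steps, e_{5+j} ≈ 2.10e-04·ρ^j; need ρ^j ≤ 1e-12/2.10e-04 = 4.7619e-09.
j ≥ ln(4.7619e-09)/ln(0.2596) = -19.1626/-1.34861 = 14.209.
So 15 more iterations are needed.

15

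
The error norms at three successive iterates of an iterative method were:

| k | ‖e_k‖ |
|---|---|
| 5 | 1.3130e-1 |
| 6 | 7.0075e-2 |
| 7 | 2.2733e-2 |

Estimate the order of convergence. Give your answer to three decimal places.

1.793

p ≈ ln(‖e_7‖/‖e_6‖) / ln(‖e_6‖/‖e_5‖)
  = ln(2.2733e-2/7.0075e-2) / ln(7.0075e-2/1.3130e-1)
  = ln(0.32441) / ln(0.533701)
  = -1.125747 / -0.627920 ≈ 1.792819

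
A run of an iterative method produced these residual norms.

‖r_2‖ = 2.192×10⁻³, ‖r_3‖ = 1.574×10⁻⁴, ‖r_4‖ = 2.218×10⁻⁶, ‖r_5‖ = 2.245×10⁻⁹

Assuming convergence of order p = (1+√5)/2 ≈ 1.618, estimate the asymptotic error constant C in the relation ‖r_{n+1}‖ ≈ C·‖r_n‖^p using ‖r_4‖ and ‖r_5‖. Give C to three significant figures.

3.16

C ≈ ‖r_5‖ / ‖r_4‖^1.618
  = 2.245×10⁻⁹ / (2.218×10⁻⁶)^1.618
  = 2.245×10⁻⁹ / 7.1083e-10 ≈ 3.1583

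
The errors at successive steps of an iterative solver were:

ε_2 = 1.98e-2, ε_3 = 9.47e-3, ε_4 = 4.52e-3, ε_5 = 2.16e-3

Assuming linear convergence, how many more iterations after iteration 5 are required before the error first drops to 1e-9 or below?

Rate ρ ≈ ε_5/ε_4 = 2.16e-3/4.52e-3 = 0.4779.
After j more steps, ε_{5+j} ≈ 2.16e-3·ρ^j; need ρ^j ≤ 1e-9/2.16e-3 = 4.62963e-07.
j ≥ ln(4.62963e-07)/ln(0.4779) = -14.5856/-0.73835 = 19.754.
So 20 more iterations are needed.

20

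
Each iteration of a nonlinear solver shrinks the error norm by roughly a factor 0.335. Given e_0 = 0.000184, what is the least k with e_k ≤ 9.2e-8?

After k steps, e_k ≈ 0.000184·0.335^k.
Need 0.335^k ≤ 9.2e-8/0.000184 = 0.0005.
k ≥ ln(0.0005)/ln(0.335) = -7.6009/-1.09362 = 6.950.
Smallest integer k = 7.

7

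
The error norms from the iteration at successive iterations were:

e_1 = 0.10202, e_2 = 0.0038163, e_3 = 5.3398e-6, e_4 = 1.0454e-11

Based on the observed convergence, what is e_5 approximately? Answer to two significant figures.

4.0e-23

First estimate the order: p ≈ ln(e_4/e_3) / ln(e_3/e_2) = ln(1.0454e-11/5.3398e-6)/ln(5.3398e-6/0.0038163) = ln(1.95775e-06)/ln(0.00139921) ≈ 2.0000.
Then e_5 ≈ e_4·(e_4/e_3)^p = 1.0454e-11·(1.95775e-06)^2.0000 = 1.0454e-11·3.83279e-12 ≈ 4.007e-23.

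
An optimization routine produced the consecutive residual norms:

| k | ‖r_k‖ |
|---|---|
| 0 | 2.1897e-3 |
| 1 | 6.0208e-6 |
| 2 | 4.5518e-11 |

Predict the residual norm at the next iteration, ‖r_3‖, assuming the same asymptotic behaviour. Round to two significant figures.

2.6e-21

First estimate the order: p ≈ ln(‖r_2‖/‖r_1‖) / ln(‖r_1‖/‖r_0‖) = ln(4.5518e-11/6.0208e-6)/ln(6.0208e-6/2.1897e-3) = ln(7.56012e-06)/ln(0.0027496) ≈ 2.0000.
Then ‖r_3‖ ≈ ‖r_2‖·(‖r_2‖/‖r_1‖)^p = 4.5518e-11·(7.56012e-06)^2.0000 = 4.5518e-11·5.71554e-11 ≈ 2.602e-21.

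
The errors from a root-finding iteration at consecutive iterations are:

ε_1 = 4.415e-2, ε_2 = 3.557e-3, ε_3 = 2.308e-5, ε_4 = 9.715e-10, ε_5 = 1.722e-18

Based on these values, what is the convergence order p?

2

Consecutive ratios: ε_5/ε_4 = 1.722e-18/9.715e-10 = 1.77252e-09, ε_4/ε_3 = 9.715e-10/2.308e-5 = 4.20927e-05.
p ≈ ln(1.77252e-09)/ln(4.20927e-05) = -20.1509/-10.0756 ≈ 2.00.
So the convergence is quadratic (order 2).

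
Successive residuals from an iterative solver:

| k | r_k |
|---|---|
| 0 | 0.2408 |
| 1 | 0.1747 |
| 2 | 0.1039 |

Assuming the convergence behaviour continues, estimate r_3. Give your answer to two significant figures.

4.5e-2

First estimate the order: p ≈ ln(r_2/r_1) / ln(r_1/r_0) = ln(0.1039/0.1747)/ln(0.1747/0.2408) = ln(0.594734)/ln(0.725498) ≈ 1.6193.
Then r_3 ≈ r_2·(r_2/r_1)^p = 0.1039·(0.594734)^1.6193 = 0.1039·0.431083 ≈ 0.04479.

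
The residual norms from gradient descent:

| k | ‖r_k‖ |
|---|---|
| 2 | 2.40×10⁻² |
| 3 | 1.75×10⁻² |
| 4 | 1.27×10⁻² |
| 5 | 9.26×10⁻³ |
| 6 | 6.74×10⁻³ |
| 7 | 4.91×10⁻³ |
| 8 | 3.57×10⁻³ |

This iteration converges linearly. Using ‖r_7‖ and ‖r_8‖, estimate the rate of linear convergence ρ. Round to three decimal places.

0.727

ρ ≈ ‖r_8‖/‖r_7‖ = 3.57×10⁻³/4.91×10⁻³ = 0.72709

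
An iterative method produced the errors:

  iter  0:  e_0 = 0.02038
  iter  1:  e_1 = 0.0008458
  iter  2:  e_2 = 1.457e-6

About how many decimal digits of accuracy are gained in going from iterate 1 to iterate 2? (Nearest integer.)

3

Digits gained ≈ log₁₀(e_1/e_2) = log₁₀(0.0008458/1.457e-6) = log₁₀(580.508) ≈ 2.764.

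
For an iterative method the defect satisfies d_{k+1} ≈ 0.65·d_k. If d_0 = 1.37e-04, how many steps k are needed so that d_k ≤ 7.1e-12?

After k steps, d_k ≈ 1.37e-04·0.65^k.
Need 0.65^k ≤ 7.1e-12/1.37e-04 = 5.18248e-08.
k ≥ ln(5.18248e-08)/ln(0.65) = -16.7754/-0.43078 = 38.942.
Smallest integer k = 39.

39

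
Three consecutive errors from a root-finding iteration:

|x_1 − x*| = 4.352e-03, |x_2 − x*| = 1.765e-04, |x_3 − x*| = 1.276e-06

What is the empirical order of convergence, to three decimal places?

p ≈ ln(|x_3 − x*|/|x_2 − x*|) / ln(|x_2 − x*|/|x_1 − x*|)
  = ln(1.276e-06/1.765e-04) / ln(1.765e-04/4.352e-03)
  = ln(0.00722946) / ln(0.0405561)
  = -4.929591 / -3.205069 ≈ 1.538061

1.538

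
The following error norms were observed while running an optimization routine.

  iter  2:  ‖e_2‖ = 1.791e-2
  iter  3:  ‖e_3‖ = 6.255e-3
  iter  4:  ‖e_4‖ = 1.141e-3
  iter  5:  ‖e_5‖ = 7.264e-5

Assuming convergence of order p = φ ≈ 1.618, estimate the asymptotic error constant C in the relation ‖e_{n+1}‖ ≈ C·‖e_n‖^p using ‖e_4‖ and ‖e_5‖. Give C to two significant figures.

4.2

C ≈ ‖e_5‖ / ‖e_4‖^1.618
  = 7.264e-5 / (1.141e-3)^1.618
  = 7.264e-5 / 1.73256e-05 ≈ 4.1926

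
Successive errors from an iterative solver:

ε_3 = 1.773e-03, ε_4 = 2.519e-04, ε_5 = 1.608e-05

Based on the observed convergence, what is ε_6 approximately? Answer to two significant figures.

First estimate the order: p ≈ ln(ε_5/ε_4) / ln(ε_4/ε_3) = ln(1.608e-05/2.519e-04)/ln(2.519e-04/1.773e-03) = ln(0.0638349)/ln(0.142076) ≈ 1.4100.
Then ε_6 ≈ ε_5·(ε_5/ε_4)^p = 1.608e-05·(0.0638349)^1.4100 = 1.608e-05·0.0206601 ≈ 3.322e-07.

3.3e-7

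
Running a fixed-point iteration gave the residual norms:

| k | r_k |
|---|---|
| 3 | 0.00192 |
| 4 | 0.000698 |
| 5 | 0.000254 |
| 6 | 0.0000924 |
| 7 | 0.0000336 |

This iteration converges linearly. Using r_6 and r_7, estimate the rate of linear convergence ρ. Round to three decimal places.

ρ ≈ r_7/r_6 = 0.0000336/0.0000924 = 0.36364

0.364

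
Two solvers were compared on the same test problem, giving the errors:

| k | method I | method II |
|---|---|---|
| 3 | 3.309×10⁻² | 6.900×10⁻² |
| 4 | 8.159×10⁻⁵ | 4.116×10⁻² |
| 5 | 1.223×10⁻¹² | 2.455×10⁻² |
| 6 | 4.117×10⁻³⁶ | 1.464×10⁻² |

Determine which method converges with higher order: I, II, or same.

I

Method I: p ≈ ln(4.117×10⁻³⁶/1.223×10⁻¹²)/ln(1.223×10⁻¹²/8.159×10⁻⁵) ≈ 3.00.
Method II: p ≈ ln(1.464×10⁻²/2.455×10⁻²)/ln(2.455×10⁻²/4.116×10⁻²) ≈ 1.00.
Method I has the higher order (≈3.0 vs ≈1.0).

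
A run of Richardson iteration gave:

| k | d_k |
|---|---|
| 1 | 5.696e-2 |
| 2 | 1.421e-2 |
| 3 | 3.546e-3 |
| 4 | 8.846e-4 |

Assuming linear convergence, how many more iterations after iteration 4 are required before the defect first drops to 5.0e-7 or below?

Rate ρ ≈ d_4/d_3 = 8.846e-4/3.546e-3 = 0.2495.
After j more steps, d_{4+j} ≈ 8.846e-4·ρ^j; need ρ^j ≤ 5.0e-7/8.846e-4 = 0.000565227.
j ≥ ln(0.000565227)/ln(0.2495) = -7.4783/-1.38830 = 5.387.
So 6 more iterations are needed.

6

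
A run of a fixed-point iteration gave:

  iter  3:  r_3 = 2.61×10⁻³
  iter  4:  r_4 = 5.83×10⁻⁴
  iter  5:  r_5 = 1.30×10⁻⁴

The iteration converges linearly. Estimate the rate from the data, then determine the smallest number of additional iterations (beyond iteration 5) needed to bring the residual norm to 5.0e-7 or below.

4

Rate ρ ≈ r_5/r_4 = 1.30×10⁻⁴/5.83×10⁻⁴ = 0.2230.
After j more steps, r_{5+j} ≈ 1.30×10⁻⁴·ρ^j; need ρ^j ≤ 5.0e-7/1.30×10⁻⁴ = 0.00384615.
j ≥ ln(0.00384615)/ln(0.2230) = -5.5607/-1.50058 = 3.706.
So 4 more iterations are needed.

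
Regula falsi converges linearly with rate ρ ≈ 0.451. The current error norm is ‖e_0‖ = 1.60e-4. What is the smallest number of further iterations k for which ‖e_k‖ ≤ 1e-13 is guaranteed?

After k steps, ‖e_k‖ ≈ 1.60e-4·0.451^k.
Need 0.451^k ≤ 1e-13/1.60e-4 = 6.25e-10.
k ≥ ln(6.25e-10)/ln(0.451) = -21.1933/-0.79629 = 26.615.
Smallest integer k = 27.

27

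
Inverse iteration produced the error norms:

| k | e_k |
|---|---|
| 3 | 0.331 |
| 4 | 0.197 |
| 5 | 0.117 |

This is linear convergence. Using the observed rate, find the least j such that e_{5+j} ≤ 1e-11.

Rate ρ ≈ e_5/e_4 = 0.117/0.197 = 0.5939.
After j more steps, e_{5+j} ≈ 0.117·ρ^j; need ρ^j ≤ 1e-11/0.117 = 8.54701e-11.
j ≥ ln(8.54701e-11)/ln(0.5939) = -23.1829/-0.52104 = 44.494.
So 45 more iterations are needed.

45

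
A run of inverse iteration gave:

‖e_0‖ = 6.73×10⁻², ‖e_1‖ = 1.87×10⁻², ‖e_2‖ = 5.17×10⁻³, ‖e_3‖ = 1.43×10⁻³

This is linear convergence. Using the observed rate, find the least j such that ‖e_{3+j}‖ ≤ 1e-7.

Rate ρ ≈ ‖e_3‖/‖e_2‖ = 1.43×10⁻³/5.17×10⁻³ = 0.2766.
After j more steps, ‖e_{3+j}‖ ≈ 1.43×10⁻³·ρ^j; need ρ^j ≤ 1e-7/1.43×10⁻³ = 6.99301e-05.
j ≥ ln(6.99301e-05)/ln(0.2766) = -9.5680/-1.28518 = 7.445.
So 8 more iterations are needed.

8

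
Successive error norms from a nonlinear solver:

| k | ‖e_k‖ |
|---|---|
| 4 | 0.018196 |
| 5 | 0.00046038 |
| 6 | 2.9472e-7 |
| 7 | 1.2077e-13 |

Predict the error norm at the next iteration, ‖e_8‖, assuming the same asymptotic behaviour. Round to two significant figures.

First estimate the order: p ≈ ln(‖e_7‖/‖e_6‖) / ln(‖e_6‖/‖e_5‖) = ln(1.2077e-13/2.9472e-7)/ln(2.9472e-7/0.00046038) = ln(4.09779e-07)/ln(0.000640167) ≈ 2.0000.
Then ‖e_8‖ ≈ ‖e_7‖·(‖e_7‖/‖e_6‖)^p = 1.2077e-13·(4.09779e-07)^2.0000 = 1.2077e-13·1.67919e-13 ≈ 2.028e-26.

2.0e-26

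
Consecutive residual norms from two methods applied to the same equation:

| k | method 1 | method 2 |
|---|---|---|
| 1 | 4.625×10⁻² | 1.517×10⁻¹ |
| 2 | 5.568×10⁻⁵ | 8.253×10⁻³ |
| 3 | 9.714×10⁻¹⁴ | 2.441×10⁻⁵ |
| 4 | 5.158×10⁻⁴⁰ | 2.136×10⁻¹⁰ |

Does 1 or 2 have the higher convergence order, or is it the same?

1

Method 1: p ≈ ln(5.158×10⁻⁴⁰/9.714×10⁻¹⁴)/ln(9.714×10⁻¹⁴/5.568×10⁻⁵) ≈ 3.00.
Method 2: p ≈ ln(2.136×10⁻¹⁰/2.441×10⁻⁵)/ln(2.441×10⁻⁵/8.253×10⁻³) ≈ 2.00.
Method 1 has the higher order (≈3.0 vs ≈2.0).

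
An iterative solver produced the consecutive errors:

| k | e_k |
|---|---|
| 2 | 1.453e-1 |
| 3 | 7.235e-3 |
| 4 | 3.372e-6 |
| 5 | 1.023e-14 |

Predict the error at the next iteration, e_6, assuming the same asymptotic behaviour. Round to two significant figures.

First estimate the order: p ≈ ln(e_5/e_4) / ln(e_4/e_3) = ln(1.023e-14/3.372e-6)/ln(3.372e-6/7.235e-3) = ln(3.03381e-09)/ln(0.000466068) ≈ 2.5568.
Then e_6 ≈ e_5·(e_5/e_4)^p = 1.023e-14·(3.03381e-09)^2.5568 = 1.023e-14·1.66398e-22 ≈ 1.702e-36.

1.7e-36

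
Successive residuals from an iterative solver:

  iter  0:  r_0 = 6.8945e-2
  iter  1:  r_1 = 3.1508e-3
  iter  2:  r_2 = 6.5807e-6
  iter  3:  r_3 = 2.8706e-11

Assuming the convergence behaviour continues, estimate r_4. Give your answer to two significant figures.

First estimate the order: p ≈ ln(r_3/r_2) / ln(r_2/r_1) = ln(2.8706e-11/6.5807e-6)/ln(6.5807e-6/3.1508e-3) = ln(4.36215e-06)/ln(0.00208858) ≈ 2.0000.
Then r_4 ≈ r_3·(r_3/r_2)^p = 2.8706e-11·(4.36215e-06)^2.0000 = 2.8706e-11·1.90284e-11 ≈ 5.462e-22.

5.5e-22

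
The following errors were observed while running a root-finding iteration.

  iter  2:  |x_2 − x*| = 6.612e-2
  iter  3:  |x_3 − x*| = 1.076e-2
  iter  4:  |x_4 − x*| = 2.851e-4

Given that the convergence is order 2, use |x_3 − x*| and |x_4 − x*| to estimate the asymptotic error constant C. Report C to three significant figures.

C ≈ |x_4 − x*| / |x_3 − x*|^2
  = 2.851e-4 / (1.076e-2)^2
  = 2.851e-4 / 0.000115778 ≈ 2.4625

2.46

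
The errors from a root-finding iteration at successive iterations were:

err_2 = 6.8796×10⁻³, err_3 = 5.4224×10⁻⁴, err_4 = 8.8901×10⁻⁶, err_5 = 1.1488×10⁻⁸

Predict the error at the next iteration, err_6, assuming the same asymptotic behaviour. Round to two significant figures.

2.4e-13

First estimate the order: p ≈ ln(err_5/err_4) / ln(err_4/err_3) = ln(1.1488×10⁻⁸/8.8901×10⁻⁶)/ln(8.8901×10⁻⁶/5.4224×10⁻⁴) = ln(0.00129222)/ln(0.0163951) ≈ 1.6180.
Then err_6 ≈ err_5·(err_5/err_4)^p = 1.1488×10⁻⁸·(0.00129222)^1.6180 = 1.1488×10⁻⁸·2.11906e-05 ≈ 2.434e-13.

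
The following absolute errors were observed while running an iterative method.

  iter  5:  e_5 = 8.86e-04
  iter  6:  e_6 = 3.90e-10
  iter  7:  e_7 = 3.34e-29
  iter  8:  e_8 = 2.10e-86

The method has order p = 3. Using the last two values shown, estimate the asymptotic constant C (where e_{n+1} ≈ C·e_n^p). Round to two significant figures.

C ≈ e_8 / e_7^3
  = 2.10e-86 / (3.34e-29)^3
  = 2.10e-86 / 3.72597e-86 ≈ 0.56361

0.56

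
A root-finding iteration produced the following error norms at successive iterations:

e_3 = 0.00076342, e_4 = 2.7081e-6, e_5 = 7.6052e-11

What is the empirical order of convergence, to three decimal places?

p ≈ ln(e_5/e_4) / ln(e_4/e_3)
  = ln(7.6052e-11/2.7081e-6) / ln(2.7081e-6/0.00076342)
  = ln(2.80832e-05) / ln(0.00354733)
  = -10.480339 / -5.641560 ≈ 1.857702

1.858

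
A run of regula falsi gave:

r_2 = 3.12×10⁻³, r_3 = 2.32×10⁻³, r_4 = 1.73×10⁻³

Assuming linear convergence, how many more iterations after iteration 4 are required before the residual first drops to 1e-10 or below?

57

Rate ρ ≈ r_4/r_3 = 1.73×10⁻³/2.32×10⁻³ = 0.7457.
After j more steps, r_{4+j} ≈ 1.73×10⁻³·ρ^j; need ρ^j ≤ 1e-10/1.73×10⁻³ = 5.78035e-08.
j ≥ ln(5.78035e-08)/ln(0.7457) = -16.6662/-0.29343 = 56.798.
So 57 more iterations are needed.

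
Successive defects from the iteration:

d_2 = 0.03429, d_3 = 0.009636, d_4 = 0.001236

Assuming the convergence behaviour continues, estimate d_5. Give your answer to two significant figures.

4.5e-5

First estimate the order: p ≈ ln(d_4/d_3) / ln(d_3/d_2) = ln(0.001236/0.009636)/ln(0.009636/0.03429) = ln(0.128269)/ln(0.281015) ≈ 1.6179.
Then d_5 ≈ d_4·(d_4/d_3)^p = 0.001236·(0.128269)^1.6179 = 0.001236·0.0360604 ≈ 4.457e-05.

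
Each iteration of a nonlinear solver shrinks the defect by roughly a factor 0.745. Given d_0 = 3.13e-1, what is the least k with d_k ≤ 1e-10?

75

After k steps, d_k ≈ 3.13e-1·0.745^k.
Need 0.745^k ≤ 1e-10/3.13e-1 = 3.19489e-10.
k ≥ ln(3.19489e-10)/ln(0.745) = -21.8643/-0.29437 = 74.275.
Smallest integer k = 75.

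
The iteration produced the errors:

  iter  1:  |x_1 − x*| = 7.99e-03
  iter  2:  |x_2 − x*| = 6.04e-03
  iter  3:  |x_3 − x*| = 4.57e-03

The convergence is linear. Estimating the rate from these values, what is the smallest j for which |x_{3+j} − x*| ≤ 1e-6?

Rate ρ ≈ |x_3 − x*|/|x_2 − x*| = 4.57e-03/6.04e-03 = 0.7566.
After j more steps, |x_{3+j} − x*| ≈ 4.57e-03·ρ^j; need ρ^j ≤ 1e-6/4.57e-03 = 0.000218818.
j ≥ ln(0.000218818)/ln(0.7566) = -8.4273/-0.27892 = 30.214.
So 31 more iterations are needed.

31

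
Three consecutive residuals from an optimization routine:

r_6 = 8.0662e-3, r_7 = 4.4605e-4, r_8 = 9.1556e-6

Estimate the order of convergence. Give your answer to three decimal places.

p ≈ ln(r_8/r_7) / ln(r_7/r_6)
  = ln(9.1556e-6/4.4605e-4) / ln(4.4605e-4/8.0662e-3)
  = ln(0.020526) / ln(0.0552987)
  = -3.886063 / -2.895006 ≈ 1.342333

1.342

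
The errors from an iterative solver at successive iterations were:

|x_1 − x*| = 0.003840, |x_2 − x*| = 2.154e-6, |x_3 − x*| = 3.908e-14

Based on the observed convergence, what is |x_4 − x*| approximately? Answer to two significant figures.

First estimate the order: p ≈ ln(|x_3 − x*|/|x_2 − x*|) / ln(|x_2 − x*|/|x_1 − x*|) = ln(3.908e-14/2.154e-6)/ln(2.154e-6/0.003840) = ln(1.8143e-08)/ln(0.000560938) ≈ 2.3811.
Then |x_4 − x*| ≈ |x_3 − x*|·(|x_3 − x*|/|x_2 − x*|)^p = 3.908e-14·(1.8143e-08)^2.3811 = 3.908e-14·3.69158e-19 ≈ 1.443e-32.

1.4e-32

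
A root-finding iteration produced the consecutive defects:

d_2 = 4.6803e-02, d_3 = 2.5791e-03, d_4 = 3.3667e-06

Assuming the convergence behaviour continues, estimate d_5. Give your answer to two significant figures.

First estimate the order: p ≈ ln(d_4/d_3) / ln(d_3/d_2) = ln(3.3667e-06/2.5791e-03)/ln(2.5791e-03/4.6803e-02) = ln(0.00130538)/ln(0.0551054) ≈ 2.2913.
Then d_5 ≈ d_4·(d_4/d_3)^p = 3.3667e-06·(0.00130538)^2.2913 = 3.3667e-06·2.462e-07 ≈ 8.289e-13.

8.3e-13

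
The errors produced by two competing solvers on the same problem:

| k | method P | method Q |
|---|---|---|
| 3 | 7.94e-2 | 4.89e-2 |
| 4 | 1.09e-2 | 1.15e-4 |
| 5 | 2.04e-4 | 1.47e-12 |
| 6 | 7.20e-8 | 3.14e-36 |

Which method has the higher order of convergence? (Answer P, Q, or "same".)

Method P: p ≈ ln(7.20e-8/2.04e-4)/ln(2.04e-4/1.09e-2) ≈ 2.00.
Method Q: p ≈ ln(3.14e-36/1.47e-12)/ln(1.47e-12/1.15e-4) ≈ 3.00.
Method Q has the higher order (≈3.0 vs ≈2.0).

Q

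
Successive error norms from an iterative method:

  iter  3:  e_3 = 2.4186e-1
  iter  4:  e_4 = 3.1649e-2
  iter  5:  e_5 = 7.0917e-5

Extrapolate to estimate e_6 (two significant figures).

8.0e-13

First estimate the order: p ≈ ln(e_5/e_4) / ln(e_4/e_3) = ln(7.0917e-5/3.1649e-2)/ln(3.1649e-2/2.4186e-1) = ln(0.00224073)/ln(0.130857) ≈ 3.0000.
Then e_6 ≈ e_5·(e_5/e_4)^p = 7.0917e-5·(0.00224073)^3.0000 = 7.0917e-5·1.12504e-08 ≈ 7.978e-13.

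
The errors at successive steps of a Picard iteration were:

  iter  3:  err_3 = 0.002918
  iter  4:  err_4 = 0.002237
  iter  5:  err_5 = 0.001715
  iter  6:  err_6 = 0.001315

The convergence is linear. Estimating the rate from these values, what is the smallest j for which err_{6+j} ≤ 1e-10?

Rate ρ ≈ err_6/err_5 = 0.001315/0.001715 = 0.7668.
After j more steps, err_{6+j} ≈ 0.001315·ρ^j; need ρ^j ≤ 1e-10/0.001315 = 7.60456e-08.
j ≥ ln(7.60456e-08)/ln(0.7668) = -16.3919/-0.26553 = 61.733.
So 62 more iterations are needed.

62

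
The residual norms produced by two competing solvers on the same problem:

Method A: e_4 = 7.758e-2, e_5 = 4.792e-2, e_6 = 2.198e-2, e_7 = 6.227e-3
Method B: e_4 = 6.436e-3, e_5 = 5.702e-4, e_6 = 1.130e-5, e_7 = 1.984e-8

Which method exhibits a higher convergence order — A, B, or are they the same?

Method A: p ≈ ln(6.227e-3/2.198e-2)/ln(2.198e-2/4.792e-2) ≈ 1.62.
Method B: p ≈ ln(1.984e-8/1.130e-5)/ln(1.130e-5/5.702e-4) ≈ 1.62.
Both orders ≈ 1.6 — effectively the same.

same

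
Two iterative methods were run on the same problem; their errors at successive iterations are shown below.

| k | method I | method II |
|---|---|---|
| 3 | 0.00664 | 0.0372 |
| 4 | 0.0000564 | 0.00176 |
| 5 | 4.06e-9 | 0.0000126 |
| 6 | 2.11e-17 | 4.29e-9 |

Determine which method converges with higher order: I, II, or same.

Method I: p ≈ ln(2.11e-17/4.06e-9)/ln(4.06e-9/0.0000564) ≈ 2.00.
Method II: p ≈ ln(4.29e-9/0.0000126)/ln(0.0000126/0.00176) ≈ 1.62.
Method I has the higher order (≈2.0 vs ≈1.6).

I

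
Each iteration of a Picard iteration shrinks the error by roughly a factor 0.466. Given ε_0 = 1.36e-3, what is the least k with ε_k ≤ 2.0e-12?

After k steps, ε_k ≈ 1.36e-3·0.466^k.
Need 0.466^k ≤ 2.0e-12/1.36e-3 = 1.47059e-09.
k ≥ ln(1.47059e-09)/ln(0.466) = -20.3376/-0.76357 = 26.635.
Smallest integer k = 27.

27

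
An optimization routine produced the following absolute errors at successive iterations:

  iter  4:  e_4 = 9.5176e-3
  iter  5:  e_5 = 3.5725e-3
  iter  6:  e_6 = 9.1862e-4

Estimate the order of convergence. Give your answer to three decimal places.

p ≈ ln(e_6/e_5) / ln(e_5/e_4)
  = ln(9.1862e-4/3.5725e-3) / ln(3.5725e-3/9.5176e-3)
  = ln(0.257136) / ln(0.375357)
  = -1.358150 / -0.979878 ≈ 1.386040

1.386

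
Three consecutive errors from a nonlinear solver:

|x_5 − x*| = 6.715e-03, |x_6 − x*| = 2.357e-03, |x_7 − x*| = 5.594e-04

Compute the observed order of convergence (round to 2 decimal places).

1.37

p ≈ ln(|x_7 − x*|/|x_6 − x*|) / ln(|x_6 − x*|/|x_5 − x*|)
  = ln(5.594e-04/2.357e-03) / ln(2.357e-03/6.715e-03)
  = ln(0.237336) / ln(0.351005)
  = -1.43828 / -1.04695 ≈ 1.37378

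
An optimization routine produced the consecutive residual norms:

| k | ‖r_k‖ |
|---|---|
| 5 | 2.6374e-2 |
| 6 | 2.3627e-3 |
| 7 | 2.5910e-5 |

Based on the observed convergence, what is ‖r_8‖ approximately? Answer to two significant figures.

5.6e-9

First estimate the order: p ≈ ln(‖r_7‖/‖r_6‖) / ln(‖r_6‖/‖r_5‖) = ln(2.5910e-5/2.3627e-3)/ln(2.3627e-3/2.6374e-2) = ln(0.0109663)/ln(0.0895844) ≈ 1.8706.
Then ‖r_8‖ ≈ ‖r_7‖·(‖r_7‖/‖r_6‖)^p = 2.5910e-5·(0.0109663)^1.8706 = 2.5910e-5·0.000215644 ≈ 5.587e-09.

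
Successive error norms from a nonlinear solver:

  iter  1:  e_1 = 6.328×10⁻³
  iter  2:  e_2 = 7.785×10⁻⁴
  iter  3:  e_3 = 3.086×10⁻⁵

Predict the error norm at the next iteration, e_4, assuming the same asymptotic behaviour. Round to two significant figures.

2.1e-7

First estimate the order: p ≈ ln(e_3/e_2) / ln(e_2/e_1) = ln(3.086×10⁻⁵/7.785×10⁻⁴)/ln(7.785×10⁻⁴/6.328×10⁻³) = ln(0.0396403)/ln(0.123025) ≈ 1.5405.
Then e_4 ≈ e_3·(e_3/e_2)^p = 3.086×10⁻⁵·(0.0396403)^1.5405 = 3.086×10⁻⁵·0.00692516 ≈ 2.137e-07.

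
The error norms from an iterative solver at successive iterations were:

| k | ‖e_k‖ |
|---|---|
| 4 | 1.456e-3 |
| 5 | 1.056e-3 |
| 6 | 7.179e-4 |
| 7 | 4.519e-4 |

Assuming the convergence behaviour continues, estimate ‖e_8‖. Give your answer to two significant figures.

2.6e-4

First estimate the order: p ≈ ln(‖e_7‖/‖e_6‖) / ln(‖e_6‖/‖e_5‖) = ln(4.519e-4/7.179e-4)/ln(7.179e-4/1.056e-3) = ln(0.629475)/ln(0.67983) ≈ 1.1994.
Then ‖e_8‖ ≈ ‖e_7‖·(‖e_7‖/‖e_6‖)^p = 4.519e-4·(0.629475)^1.1994 = 4.519e-4·0.573977 ≈ 0.0002594.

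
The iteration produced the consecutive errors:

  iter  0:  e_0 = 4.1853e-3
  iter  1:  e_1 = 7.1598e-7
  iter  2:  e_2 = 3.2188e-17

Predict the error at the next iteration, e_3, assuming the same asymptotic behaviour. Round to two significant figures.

1.2e-45

First estimate the order: p ≈ ln(e_2/e_1) / ln(e_1/e_0) = ln(3.2188e-17/7.1598e-7)/ln(7.1598e-7/4.1853e-3) = ln(4.49566e-11)/ln(0.00017107) ≈ 2.7469.
Then e_3 ≈ e_2·(e_2/e_1)^p = 3.2188e-17·(4.49566e-11)^2.7469 = 3.2188e-17·3.77797e-29 ≈ 1.216e-45.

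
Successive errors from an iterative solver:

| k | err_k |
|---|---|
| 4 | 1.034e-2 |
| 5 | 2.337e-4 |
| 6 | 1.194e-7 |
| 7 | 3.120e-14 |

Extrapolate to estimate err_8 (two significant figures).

2.1e-27

First estimate the order: p ≈ ln(err_7/err_6) / ln(err_6/err_5) = ln(3.120e-14/1.194e-7)/ln(1.194e-7/2.337e-4) = ln(2.61307e-07)/ln(0.000510911) ≈ 1.9999.
Then err_8 ≈ err_7·(err_7/err_6)^p = 3.120e-14·(2.61307e-07)^1.9999 = 3.120e-14·6.83849e-14 ≈ 2.134e-27.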